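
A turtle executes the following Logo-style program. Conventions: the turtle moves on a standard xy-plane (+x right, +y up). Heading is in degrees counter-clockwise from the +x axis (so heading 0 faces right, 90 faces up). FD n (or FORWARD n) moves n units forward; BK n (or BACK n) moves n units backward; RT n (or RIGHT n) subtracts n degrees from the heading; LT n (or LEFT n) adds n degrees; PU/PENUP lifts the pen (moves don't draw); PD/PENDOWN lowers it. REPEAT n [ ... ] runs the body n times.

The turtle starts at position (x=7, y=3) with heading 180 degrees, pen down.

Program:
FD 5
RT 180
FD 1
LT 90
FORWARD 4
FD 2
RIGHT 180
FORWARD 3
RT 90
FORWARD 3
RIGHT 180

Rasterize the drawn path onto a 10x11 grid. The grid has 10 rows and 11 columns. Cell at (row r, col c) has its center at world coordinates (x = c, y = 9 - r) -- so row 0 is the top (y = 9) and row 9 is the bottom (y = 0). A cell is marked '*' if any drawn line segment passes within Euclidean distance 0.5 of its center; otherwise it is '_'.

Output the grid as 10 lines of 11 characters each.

Segment 0: (7,3) -> (2,3)
Segment 1: (2,3) -> (3,3)
Segment 2: (3,3) -> (3,7)
Segment 3: (3,7) -> (3,9)
Segment 4: (3,9) -> (3,6)
Segment 5: (3,6) -> (0,6)

Answer: ___*_______
___*_______
___*_______
****_______
___*_______
___*_______
__******___
___________
___________
___________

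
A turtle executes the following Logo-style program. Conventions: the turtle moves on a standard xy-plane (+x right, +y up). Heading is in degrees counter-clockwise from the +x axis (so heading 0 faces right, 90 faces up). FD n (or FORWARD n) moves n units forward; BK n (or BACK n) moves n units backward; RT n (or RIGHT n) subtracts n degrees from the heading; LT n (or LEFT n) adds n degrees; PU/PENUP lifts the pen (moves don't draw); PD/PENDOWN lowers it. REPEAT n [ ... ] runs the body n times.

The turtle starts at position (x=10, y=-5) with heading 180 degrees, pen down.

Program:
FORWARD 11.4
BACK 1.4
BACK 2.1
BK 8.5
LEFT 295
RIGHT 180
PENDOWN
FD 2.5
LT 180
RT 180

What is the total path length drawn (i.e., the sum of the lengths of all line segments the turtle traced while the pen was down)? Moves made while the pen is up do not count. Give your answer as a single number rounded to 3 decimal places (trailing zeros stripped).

Executing turtle program step by step:
Start: pos=(10,-5), heading=180, pen down
FD 11.4: (10,-5) -> (-1.4,-5) [heading=180, draw]
BK 1.4: (-1.4,-5) -> (0,-5) [heading=180, draw]
BK 2.1: (0,-5) -> (2.1,-5) [heading=180, draw]
BK 8.5: (2.1,-5) -> (10.6,-5) [heading=180, draw]
LT 295: heading 180 -> 115
RT 180: heading 115 -> 295
PD: pen down
FD 2.5: (10.6,-5) -> (11.657,-7.266) [heading=295, draw]
LT 180: heading 295 -> 115
RT 180: heading 115 -> 295
Final: pos=(11.657,-7.266), heading=295, 5 segment(s) drawn

Segment lengths:
  seg 1: (10,-5) -> (-1.4,-5), length = 11.4
  seg 2: (-1.4,-5) -> (0,-5), length = 1.4
  seg 3: (0,-5) -> (2.1,-5), length = 2.1
  seg 4: (2.1,-5) -> (10.6,-5), length = 8.5
  seg 5: (10.6,-5) -> (11.657,-7.266), length = 2.5
Total = 25.9

Answer: 25.9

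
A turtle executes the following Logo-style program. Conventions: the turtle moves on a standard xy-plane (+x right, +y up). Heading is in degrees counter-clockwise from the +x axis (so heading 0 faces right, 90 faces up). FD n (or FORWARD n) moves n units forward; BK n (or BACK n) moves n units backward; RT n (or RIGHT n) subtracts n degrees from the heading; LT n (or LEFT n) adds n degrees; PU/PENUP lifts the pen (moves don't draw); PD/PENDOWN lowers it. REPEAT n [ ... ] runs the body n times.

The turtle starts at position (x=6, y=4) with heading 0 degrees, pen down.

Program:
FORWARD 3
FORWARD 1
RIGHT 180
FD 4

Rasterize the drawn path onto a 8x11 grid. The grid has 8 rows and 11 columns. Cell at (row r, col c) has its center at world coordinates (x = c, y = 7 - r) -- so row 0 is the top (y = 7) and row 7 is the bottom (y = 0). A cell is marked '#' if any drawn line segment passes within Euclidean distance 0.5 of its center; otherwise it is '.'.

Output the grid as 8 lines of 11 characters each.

Answer: ...........
...........
...........
......#####
...........
...........
...........
...........

Derivation:
Segment 0: (6,4) -> (9,4)
Segment 1: (9,4) -> (10,4)
Segment 2: (10,4) -> (6,4)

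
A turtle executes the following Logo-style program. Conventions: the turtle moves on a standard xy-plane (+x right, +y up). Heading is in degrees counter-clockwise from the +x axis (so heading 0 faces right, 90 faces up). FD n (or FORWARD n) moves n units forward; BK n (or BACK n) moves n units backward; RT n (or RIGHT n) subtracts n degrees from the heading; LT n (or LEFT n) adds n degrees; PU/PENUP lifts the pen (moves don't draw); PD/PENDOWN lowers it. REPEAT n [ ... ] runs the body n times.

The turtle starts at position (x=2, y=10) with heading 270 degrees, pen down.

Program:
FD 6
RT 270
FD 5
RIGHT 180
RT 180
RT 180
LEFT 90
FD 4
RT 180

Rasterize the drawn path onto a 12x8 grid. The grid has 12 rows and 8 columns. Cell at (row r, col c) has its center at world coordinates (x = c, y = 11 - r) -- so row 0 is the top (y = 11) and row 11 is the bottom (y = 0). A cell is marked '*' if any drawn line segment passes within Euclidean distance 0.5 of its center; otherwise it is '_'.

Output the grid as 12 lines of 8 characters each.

Answer: ________
__*_____
__*_____
__*_____
__*_____
__*_____
__*_____
__******
_______*
_______*
_______*
_______*

Derivation:
Segment 0: (2,10) -> (2,4)
Segment 1: (2,4) -> (7,4)
Segment 2: (7,4) -> (7,0)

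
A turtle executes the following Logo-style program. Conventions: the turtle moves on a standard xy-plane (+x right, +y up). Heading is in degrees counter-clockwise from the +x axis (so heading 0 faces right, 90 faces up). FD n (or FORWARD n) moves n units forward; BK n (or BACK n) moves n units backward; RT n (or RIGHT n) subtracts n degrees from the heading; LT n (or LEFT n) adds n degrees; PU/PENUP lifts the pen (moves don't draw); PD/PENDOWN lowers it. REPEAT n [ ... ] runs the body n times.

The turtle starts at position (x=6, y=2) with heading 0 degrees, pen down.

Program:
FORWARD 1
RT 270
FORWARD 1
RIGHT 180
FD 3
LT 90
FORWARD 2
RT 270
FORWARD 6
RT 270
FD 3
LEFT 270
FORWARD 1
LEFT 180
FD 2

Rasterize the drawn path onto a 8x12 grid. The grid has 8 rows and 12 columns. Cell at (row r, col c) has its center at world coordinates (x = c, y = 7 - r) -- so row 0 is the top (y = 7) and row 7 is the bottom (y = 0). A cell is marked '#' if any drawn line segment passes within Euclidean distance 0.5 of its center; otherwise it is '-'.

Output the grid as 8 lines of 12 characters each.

Segment 0: (6,2) -> (7,2)
Segment 1: (7,2) -> (7,3)
Segment 2: (7,3) -> (7,0)
Segment 3: (7,0) -> (9,0)
Segment 4: (9,0) -> (9,6)
Segment 5: (9,6) -> (6,6)
Segment 6: (6,6) -> (6,7)
Segment 7: (6,7) -> (6,5)

Answer: ------#-----
------####--
------#--#--
---------#--
-------#-#--
------##-#--
-------#-#--
-------###--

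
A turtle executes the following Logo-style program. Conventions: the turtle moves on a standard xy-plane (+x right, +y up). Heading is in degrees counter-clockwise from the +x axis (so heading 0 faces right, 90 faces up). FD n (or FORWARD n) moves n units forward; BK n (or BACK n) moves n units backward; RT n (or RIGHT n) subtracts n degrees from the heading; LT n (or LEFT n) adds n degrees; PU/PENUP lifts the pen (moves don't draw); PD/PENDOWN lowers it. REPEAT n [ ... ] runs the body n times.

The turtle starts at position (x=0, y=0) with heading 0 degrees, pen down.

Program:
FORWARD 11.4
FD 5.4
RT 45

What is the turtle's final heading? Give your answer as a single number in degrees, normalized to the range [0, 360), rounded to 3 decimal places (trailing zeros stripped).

Answer: 315

Derivation:
Executing turtle program step by step:
Start: pos=(0,0), heading=0, pen down
FD 11.4: (0,0) -> (11.4,0) [heading=0, draw]
FD 5.4: (11.4,0) -> (16.8,0) [heading=0, draw]
RT 45: heading 0 -> 315
Final: pos=(16.8,0), heading=315, 2 segment(s) drawn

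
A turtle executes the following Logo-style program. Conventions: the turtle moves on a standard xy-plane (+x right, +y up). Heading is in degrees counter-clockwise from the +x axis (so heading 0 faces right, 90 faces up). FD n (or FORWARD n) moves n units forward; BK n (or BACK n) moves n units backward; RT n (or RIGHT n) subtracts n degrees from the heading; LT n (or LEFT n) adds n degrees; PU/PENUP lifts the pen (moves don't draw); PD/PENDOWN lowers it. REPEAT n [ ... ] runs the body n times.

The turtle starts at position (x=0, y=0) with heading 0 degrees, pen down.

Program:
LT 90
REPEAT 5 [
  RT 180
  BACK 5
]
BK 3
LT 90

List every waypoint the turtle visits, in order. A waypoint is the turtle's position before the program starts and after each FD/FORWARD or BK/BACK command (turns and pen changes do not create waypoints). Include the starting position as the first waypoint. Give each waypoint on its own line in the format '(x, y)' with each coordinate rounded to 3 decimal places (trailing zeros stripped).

Answer: (0, 0)
(0, 5)
(0, 0)
(0, 5)
(0, 0)
(0, 5)
(0, 8)

Derivation:
Executing turtle program step by step:
Start: pos=(0,0), heading=0, pen down
LT 90: heading 0 -> 90
REPEAT 5 [
  -- iteration 1/5 --
  RT 180: heading 90 -> 270
  BK 5: (0,0) -> (0,5) [heading=270, draw]
  -- iteration 2/5 --
  RT 180: heading 270 -> 90
  BK 5: (0,5) -> (0,0) [heading=90, draw]
  -- iteration 3/5 --
  RT 180: heading 90 -> 270
  BK 5: (0,0) -> (0,5) [heading=270, draw]
  -- iteration 4/5 --
  RT 180: heading 270 -> 90
  BK 5: (0,5) -> (0,0) [heading=90, draw]
  -- iteration 5/5 --
  RT 180: heading 90 -> 270
  BK 5: (0,0) -> (0,5) [heading=270, draw]
]
BK 3: (0,5) -> (0,8) [heading=270, draw]
LT 90: heading 270 -> 0
Final: pos=(0,8), heading=0, 6 segment(s) drawn
Waypoints (7 total):
(0, 0)
(0, 5)
(0, 0)
(0, 5)
(0, 0)
(0, 5)
(0, 8)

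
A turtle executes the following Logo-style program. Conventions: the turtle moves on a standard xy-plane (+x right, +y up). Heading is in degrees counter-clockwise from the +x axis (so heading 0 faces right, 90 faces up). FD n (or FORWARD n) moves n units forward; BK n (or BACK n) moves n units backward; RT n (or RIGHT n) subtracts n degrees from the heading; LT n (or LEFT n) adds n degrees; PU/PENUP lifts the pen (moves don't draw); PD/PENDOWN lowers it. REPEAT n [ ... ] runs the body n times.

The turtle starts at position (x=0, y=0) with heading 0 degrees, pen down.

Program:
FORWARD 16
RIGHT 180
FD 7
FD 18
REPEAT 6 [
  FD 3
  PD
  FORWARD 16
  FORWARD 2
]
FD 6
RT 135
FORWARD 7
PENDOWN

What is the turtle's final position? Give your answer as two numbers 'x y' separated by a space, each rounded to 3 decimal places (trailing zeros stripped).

Answer: -136.05 4.95

Derivation:
Executing turtle program step by step:
Start: pos=(0,0), heading=0, pen down
FD 16: (0,0) -> (16,0) [heading=0, draw]
RT 180: heading 0 -> 180
FD 7: (16,0) -> (9,0) [heading=180, draw]
FD 18: (9,0) -> (-9,0) [heading=180, draw]
REPEAT 6 [
  -- iteration 1/6 --
  FD 3: (-9,0) -> (-12,0) [heading=180, draw]
  PD: pen down
  FD 16: (-12,0) -> (-28,0) [heading=180, draw]
  FD 2: (-28,0) -> (-30,0) [heading=180, draw]
  -- iteration 2/6 --
  FD 3: (-30,0) -> (-33,0) [heading=180, draw]
  PD: pen down
  FD 16: (-33,0) -> (-49,0) [heading=180, draw]
  FD 2: (-49,0) -> (-51,0) [heading=180, draw]
  -- iteration 3/6 --
  FD 3: (-51,0) -> (-54,0) [heading=180, draw]
  PD: pen down
  FD 16: (-54,0) -> (-70,0) [heading=180, draw]
  FD 2: (-70,0) -> (-72,0) [heading=180, draw]
  -- iteration 4/6 --
  FD 3: (-72,0) -> (-75,0) [heading=180, draw]
  PD: pen down
  FD 16: (-75,0) -> (-91,0) [heading=180, draw]
  FD 2: (-91,0) -> (-93,0) [heading=180, draw]
  -- iteration 5/6 --
  FD 3: (-93,0) -> (-96,0) [heading=180, draw]
  PD: pen down
  FD 16: (-96,0) -> (-112,0) [heading=180, draw]
  FD 2: (-112,0) -> (-114,0) [heading=180, draw]
  -- iteration 6/6 --
  FD 3: (-114,0) -> (-117,0) [heading=180, draw]
  PD: pen down
  FD 16: (-117,0) -> (-133,0) [heading=180, draw]
  FD 2: (-133,0) -> (-135,0) [heading=180, draw]
]
FD 6: (-135,0) -> (-141,0) [heading=180, draw]
RT 135: heading 180 -> 45
FD 7: (-141,0) -> (-136.05,4.95) [heading=45, draw]
PD: pen down
Final: pos=(-136.05,4.95), heading=45, 23 segment(s) drawn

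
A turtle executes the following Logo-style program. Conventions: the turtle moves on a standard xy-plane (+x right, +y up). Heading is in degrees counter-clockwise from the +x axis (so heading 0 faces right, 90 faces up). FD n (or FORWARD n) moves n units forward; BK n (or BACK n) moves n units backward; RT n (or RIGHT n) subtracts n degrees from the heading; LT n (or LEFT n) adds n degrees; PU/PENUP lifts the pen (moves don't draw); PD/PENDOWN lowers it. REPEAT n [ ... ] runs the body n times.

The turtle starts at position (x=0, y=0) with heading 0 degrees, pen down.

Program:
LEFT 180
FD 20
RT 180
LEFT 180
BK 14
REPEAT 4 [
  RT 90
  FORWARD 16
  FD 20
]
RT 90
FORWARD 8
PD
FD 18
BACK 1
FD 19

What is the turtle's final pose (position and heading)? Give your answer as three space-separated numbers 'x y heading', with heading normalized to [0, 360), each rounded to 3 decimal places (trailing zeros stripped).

Executing turtle program step by step:
Start: pos=(0,0), heading=0, pen down
LT 180: heading 0 -> 180
FD 20: (0,0) -> (-20,0) [heading=180, draw]
RT 180: heading 180 -> 0
LT 180: heading 0 -> 180
BK 14: (-20,0) -> (-6,0) [heading=180, draw]
REPEAT 4 [
  -- iteration 1/4 --
  RT 90: heading 180 -> 90
  FD 16: (-6,0) -> (-6,16) [heading=90, draw]
  FD 20: (-6,16) -> (-6,36) [heading=90, draw]
  -- iteration 2/4 --
  RT 90: heading 90 -> 0
  FD 16: (-6,36) -> (10,36) [heading=0, draw]
  FD 20: (10,36) -> (30,36) [heading=0, draw]
  -- iteration 3/4 --
  RT 90: heading 0 -> 270
  FD 16: (30,36) -> (30,20) [heading=270, draw]
  FD 20: (30,20) -> (30,0) [heading=270, draw]
  -- iteration 4/4 --
  RT 90: heading 270 -> 180
  FD 16: (30,0) -> (14,0) [heading=180, draw]
  FD 20: (14,0) -> (-6,0) [heading=180, draw]
]
RT 90: heading 180 -> 90
FD 8: (-6,0) -> (-6,8) [heading=90, draw]
PD: pen down
FD 18: (-6,8) -> (-6,26) [heading=90, draw]
BK 1: (-6,26) -> (-6,25) [heading=90, draw]
FD 19: (-6,25) -> (-6,44) [heading=90, draw]
Final: pos=(-6,44), heading=90, 14 segment(s) drawn

Answer: -6 44 90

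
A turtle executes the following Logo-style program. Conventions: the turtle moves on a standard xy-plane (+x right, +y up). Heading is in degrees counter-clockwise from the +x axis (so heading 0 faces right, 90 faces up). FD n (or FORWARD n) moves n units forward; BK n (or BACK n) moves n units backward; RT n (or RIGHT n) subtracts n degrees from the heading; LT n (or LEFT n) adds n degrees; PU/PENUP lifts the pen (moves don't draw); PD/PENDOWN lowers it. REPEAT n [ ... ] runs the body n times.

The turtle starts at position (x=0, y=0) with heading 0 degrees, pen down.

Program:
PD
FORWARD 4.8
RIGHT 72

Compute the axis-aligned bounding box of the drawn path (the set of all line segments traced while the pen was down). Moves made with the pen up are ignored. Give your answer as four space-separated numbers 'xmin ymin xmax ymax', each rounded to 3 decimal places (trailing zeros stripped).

Executing turtle program step by step:
Start: pos=(0,0), heading=0, pen down
PD: pen down
FD 4.8: (0,0) -> (4.8,0) [heading=0, draw]
RT 72: heading 0 -> 288
Final: pos=(4.8,0), heading=288, 1 segment(s) drawn

Segment endpoints: x in {0, 4.8}, y in {0}
xmin=0, ymin=0, xmax=4.8, ymax=0

Answer: 0 0 4.8 0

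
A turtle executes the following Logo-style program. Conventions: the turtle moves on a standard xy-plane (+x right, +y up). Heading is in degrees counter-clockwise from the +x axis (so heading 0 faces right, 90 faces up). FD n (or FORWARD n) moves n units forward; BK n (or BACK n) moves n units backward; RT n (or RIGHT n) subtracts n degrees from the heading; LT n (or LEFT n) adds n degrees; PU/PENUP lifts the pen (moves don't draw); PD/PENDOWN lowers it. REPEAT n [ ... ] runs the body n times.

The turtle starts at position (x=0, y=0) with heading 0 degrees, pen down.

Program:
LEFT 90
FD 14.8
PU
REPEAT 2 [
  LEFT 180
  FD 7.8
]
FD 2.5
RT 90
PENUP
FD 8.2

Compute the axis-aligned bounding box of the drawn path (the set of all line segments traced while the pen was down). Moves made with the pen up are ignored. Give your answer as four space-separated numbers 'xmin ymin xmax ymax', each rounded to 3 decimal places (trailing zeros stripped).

Executing turtle program step by step:
Start: pos=(0,0), heading=0, pen down
LT 90: heading 0 -> 90
FD 14.8: (0,0) -> (0,14.8) [heading=90, draw]
PU: pen up
REPEAT 2 [
  -- iteration 1/2 --
  LT 180: heading 90 -> 270
  FD 7.8: (0,14.8) -> (0,7) [heading=270, move]
  -- iteration 2/2 --
  LT 180: heading 270 -> 90
  FD 7.8: (0,7) -> (0,14.8) [heading=90, move]
]
FD 2.5: (0,14.8) -> (0,17.3) [heading=90, move]
RT 90: heading 90 -> 0
PU: pen up
FD 8.2: (0,17.3) -> (8.2,17.3) [heading=0, move]
Final: pos=(8.2,17.3), heading=0, 1 segment(s) drawn

Segment endpoints: x in {0, 0}, y in {0, 14.8}
xmin=0, ymin=0, xmax=0, ymax=14.8

Answer: 0 0 0 14.8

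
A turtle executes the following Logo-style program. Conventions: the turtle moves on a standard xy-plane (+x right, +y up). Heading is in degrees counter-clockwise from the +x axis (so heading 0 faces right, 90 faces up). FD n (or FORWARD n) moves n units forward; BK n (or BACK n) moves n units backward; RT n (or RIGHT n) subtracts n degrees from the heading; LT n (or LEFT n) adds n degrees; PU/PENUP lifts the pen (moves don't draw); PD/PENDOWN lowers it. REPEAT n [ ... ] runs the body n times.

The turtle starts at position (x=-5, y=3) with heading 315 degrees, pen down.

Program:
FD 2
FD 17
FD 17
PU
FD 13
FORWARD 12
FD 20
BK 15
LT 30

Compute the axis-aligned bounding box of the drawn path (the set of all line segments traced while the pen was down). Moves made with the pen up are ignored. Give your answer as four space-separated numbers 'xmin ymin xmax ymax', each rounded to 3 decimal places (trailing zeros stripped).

Executing turtle program step by step:
Start: pos=(-5,3), heading=315, pen down
FD 2: (-5,3) -> (-3.586,1.586) [heading=315, draw]
FD 17: (-3.586,1.586) -> (8.435,-10.435) [heading=315, draw]
FD 17: (8.435,-10.435) -> (20.456,-22.456) [heading=315, draw]
PU: pen up
FD 13: (20.456,-22.456) -> (29.648,-31.648) [heading=315, move]
FD 12: (29.648,-31.648) -> (38.134,-40.134) [heading=315, move]
FD 20: (38.134,-40.134) -> (52.276,-54.276) [heading=315, move]
BK 15: (52.276,-54.276) -> (41.669,-43.669) [heading=315, move]
LT 30: heading 315 -> 345
Final: pos=(41.669,-43.669), heading=345, 3 segment(s) drawn

Segment endpoints: x in {-5, -3.586, 8.435, 20.456}, y in {-22.456, -10.435, 1.586, 3}
xmin=-5, ymin=-22.456, xmax=20.456, ymax=3

Answer: -5 -22.456 20.456 3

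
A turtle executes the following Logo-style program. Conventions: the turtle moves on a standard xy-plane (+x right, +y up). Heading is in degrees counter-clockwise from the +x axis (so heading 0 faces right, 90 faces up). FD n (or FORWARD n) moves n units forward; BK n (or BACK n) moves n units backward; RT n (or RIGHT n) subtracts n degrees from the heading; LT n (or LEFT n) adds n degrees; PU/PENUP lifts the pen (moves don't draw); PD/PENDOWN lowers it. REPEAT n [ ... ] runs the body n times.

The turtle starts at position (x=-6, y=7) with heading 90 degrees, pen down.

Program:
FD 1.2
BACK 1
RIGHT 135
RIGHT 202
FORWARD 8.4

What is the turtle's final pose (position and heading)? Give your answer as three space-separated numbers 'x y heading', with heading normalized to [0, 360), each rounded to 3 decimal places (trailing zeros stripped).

Answer: -9.282 14.932 113

Derivation:
Executing turtle program step by step:
Start: pos=(-6,7), heading=90, pen down
FD 1.2: (-6,7) -> (-6,8.2) [heading=90, draw]
BK 1: (-6,8.2) -> (-6,7.2) [heading=90, draw]
RT 135: heading 90 -> 315
RT 202: heading 315 -> 113
FD 8.4: (-6,7.2) -> (-9.282,14.932) [heading=113, draw]
Final: pos=(-9.282,14.932), heading=113, 3 segment(s) drawn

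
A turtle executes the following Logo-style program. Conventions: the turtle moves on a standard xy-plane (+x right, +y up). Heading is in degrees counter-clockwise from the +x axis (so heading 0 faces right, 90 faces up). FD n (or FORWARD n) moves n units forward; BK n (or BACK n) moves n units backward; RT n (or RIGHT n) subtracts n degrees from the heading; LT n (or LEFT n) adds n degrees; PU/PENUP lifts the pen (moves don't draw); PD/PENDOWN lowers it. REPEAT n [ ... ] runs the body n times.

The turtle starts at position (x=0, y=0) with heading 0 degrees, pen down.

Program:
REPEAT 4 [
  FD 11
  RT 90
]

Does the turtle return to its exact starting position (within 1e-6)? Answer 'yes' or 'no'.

Executing turtle program step by step:
Start: pos=(0,0), heading=0, pen down
REPEAT 4 [
  -- iteration 1/4 --
  FD 11: (0,0) -> (11,0) [heading=0, draw]
  RT 90: heading 0 -> 270
  -- iteration 2/4 --
  FD 11: (11,0) -> (11,-11) [heading=270, draw]
  RT 90: heading 270 -> 180
  -- iteration 3/4 --
  FD 11: (11,-11) -> (0,-11) [heading=180, draw]
  RT 90: heading 180 -> 90
  -- iteration 4/4 --
  FD 11: (0,-11) -> (0,0) [heading=90, draw]
  RT 90: heading 90 -> 0
]
Final: pos=(0,0), heading=0, 4 segment(s) drawn

Start position: (0, 0)
Final position: (0, 0)
Distance = 0; < 1e-6 -> CLOSED

Answer: yes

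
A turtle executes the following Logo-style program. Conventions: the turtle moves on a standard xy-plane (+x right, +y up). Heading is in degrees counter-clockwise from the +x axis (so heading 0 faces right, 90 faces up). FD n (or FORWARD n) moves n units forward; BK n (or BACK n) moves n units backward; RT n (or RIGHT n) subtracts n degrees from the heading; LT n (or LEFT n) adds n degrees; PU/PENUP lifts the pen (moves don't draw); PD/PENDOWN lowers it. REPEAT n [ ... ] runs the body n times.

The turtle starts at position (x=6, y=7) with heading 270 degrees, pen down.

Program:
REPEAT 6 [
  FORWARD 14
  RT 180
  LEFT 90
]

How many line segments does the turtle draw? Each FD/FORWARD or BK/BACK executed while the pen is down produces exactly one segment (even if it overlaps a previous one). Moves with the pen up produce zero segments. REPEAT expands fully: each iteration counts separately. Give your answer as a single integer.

Executing turtle program step by step:
Start: pos=(6,7), heading=270, pen down
REPEAT 6 [
  -- iteration 1/6 --
  FD 14: (6,7) -> (6,-7) [heading=270, draw]
  RT 180: heading 270 -> 90
  LT 90: heading 90 -> 180
  -- iteration 2/6 --
  FD 14: (6,-7) -> (-8,-7) [heading=180, draw]
  RT 180: heading 180 -> 0
  LT 90: heading 0 -> 90
  -- iteration 3/6 --
  FD 14: (-8,-7) -> (-8,7) [heading=90, draw]
  RT 180: heading 90 -> 270
  LT 90: heading 270 -> 0
  -- iteration 4/6 --
  FD 14: (-8,7) -> (6,7) [heading=0, draw]
  RT 180: heading 0 -> 180
  LT 90: heading 180 -> 270
  -- iteration 5/6 --
  FD 14: (6,7) -> (6,-7) [heading=270, draw]
  RT 180: heading 270 -> 90
  LT 90: heading 90 -> 180
  -- iteration 6/6 --
  FD 14: (6,-7) -> (-8,-7) [heading=180, draw]
  RT 180: heading 180 -> 0
  LT 90: heading 0 -> 90
]
Final: pos=(-8,-7), heading=90, 6 segment(s) drawn
Segments drawn: 6

Answer: 6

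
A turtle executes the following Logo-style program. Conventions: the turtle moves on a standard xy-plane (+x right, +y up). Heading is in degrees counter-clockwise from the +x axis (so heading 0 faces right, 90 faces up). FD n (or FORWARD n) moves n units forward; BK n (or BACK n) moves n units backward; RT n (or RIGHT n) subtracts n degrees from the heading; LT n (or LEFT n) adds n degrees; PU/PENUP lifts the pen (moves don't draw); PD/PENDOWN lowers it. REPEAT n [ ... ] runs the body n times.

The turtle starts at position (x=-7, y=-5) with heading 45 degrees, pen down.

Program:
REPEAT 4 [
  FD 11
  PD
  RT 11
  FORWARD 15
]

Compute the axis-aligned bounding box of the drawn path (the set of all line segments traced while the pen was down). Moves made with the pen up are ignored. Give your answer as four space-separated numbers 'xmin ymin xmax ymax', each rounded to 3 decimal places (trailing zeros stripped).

Executing turtle program step by step:
Start: pos=(-7,-5), heading=45, pen down
REPEAT 4 [
  -- iteration 1/4 --
  FD 11: (-7,-5) -> (0.778,2.778) [heading=45, draw]
  PD: pen down
  RT 11: heading 45 -> 34
  FD 15: (0.778,2.778) -> (13.214,11.166) [heading=34, draw]
  -- iteration 2/4 --
  FD 11: (13.214,11.166) -> (22.333,17.317) [heading=34, draw]
  PD: pen down
  RT 11: heading 34 -> 23
  FD 15: (22.333,17.317) -> (36.141,23.178) [heading=23, draw]
  -- iteration 3/4 --
  FD 11: (36.141,23.178) -> (46.266,27.476) [heading=23, draw]
  PD: pen down
  RT 11: heading 23 -> 12
  FD 15: (46.266,27.476) -> (60.938,30.595) [heading=12, draw]
  -- iteration 4/4 --
  FD 11: (60.938,30.595) -> (71.698,32.882) [heading=12, draw]
  PD: pen down
  RT 11: heading 12 -> 1
  FD 15: (71.698,32.882) -> (86.696,33.144) [heading=1, draw]
]
Final: pos=(86.696,33.144), heading=1, 8 segment(s) drawn

Segment endpoints: x in {-7, 0.778, 13.214, 22.333, 36.141, 46.266, 60.938, 71.698, 86.696}, y in {-5, 2.778, 11.166, 17.317, 23.178, 27.476, 30.595, 32.882, 33.144}
xmin=-7, ymin=-5, xmax=86.696, ymax=33.144

Answer: -7 -5 86.696 33.144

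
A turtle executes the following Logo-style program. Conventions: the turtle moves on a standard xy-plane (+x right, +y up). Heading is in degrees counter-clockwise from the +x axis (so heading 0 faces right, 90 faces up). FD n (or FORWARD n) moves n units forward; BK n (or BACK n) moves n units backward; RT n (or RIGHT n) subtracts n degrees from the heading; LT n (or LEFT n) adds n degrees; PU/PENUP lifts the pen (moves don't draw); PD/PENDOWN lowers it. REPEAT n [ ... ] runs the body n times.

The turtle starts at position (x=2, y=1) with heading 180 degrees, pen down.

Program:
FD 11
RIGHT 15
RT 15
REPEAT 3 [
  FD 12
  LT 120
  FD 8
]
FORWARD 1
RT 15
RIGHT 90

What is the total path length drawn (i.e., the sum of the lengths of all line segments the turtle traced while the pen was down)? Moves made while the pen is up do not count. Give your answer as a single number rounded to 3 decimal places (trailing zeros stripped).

Answer: 72

Derivation:
Executing turtle program step by step:
Start: pos=(2,1), heading=180, pen down
FD 11: (2,1) -> (-9,1) [heading=180, draw]
RT 15: heading 180 -> 165
RT 15: heading 165 -> 150
REPEAT 3 [
  -- iteration 1/3 --
  FD 12: (-9,1) -> (-19.392,7) [heading=150, draw]
  LT 120: heading 150 -> 270
  FD 8: (-19.392,7) -> (-19.392,-1) [heading=270, draw]
  -- iteration 2/3 --
  FD 12: (-19.392,-1) -> (-19.392,-13) [heading=270, draw]
  LT 120: heading 270 -> 30
  FD 8: (-19.392,-13) -> (-12.464,-9) [heading=30, draw]
  -- iteration 3/3 --
  FD 12: (-12.464,-9) -> (-2.072,-3) [heading=30, draw]
  LT 120: heading 30 -> 150
  FD 8: (-2.072,-3) -> (-9,1) [heading=150, draw]
]
FD 1: (-9,1) -> (-9.866,1.5) [heading=150, draw]
RT 15: heading 150 -> 135
RT 90: heading 135 -> 45
Final: pos=(-9.866,1.5), heading=45, 8 segment(s) drawn

Segment lengths:
  seg 1: (2,1) -> (-9,1), length = 11
  seg 2: (-9,1) -> (-19.392,7), length = 12
  seg 3: (-19.392,7) -> (-19.392,-1), length = 8
  seg 4: (-19.392,-1) -> (-19.392,-13), length = 12
  seg 5: (-19.392,-13) -> (-12.464,-9), length = 8
  seg 6: (-12.464,-9) -> (-2.072,-3), length = 12
  seg 7: (-2.072,-3) -> (-9,1), length = 8
  seg 8: (-9,1) -> (-9.866,1.5), length = 1
Total = 72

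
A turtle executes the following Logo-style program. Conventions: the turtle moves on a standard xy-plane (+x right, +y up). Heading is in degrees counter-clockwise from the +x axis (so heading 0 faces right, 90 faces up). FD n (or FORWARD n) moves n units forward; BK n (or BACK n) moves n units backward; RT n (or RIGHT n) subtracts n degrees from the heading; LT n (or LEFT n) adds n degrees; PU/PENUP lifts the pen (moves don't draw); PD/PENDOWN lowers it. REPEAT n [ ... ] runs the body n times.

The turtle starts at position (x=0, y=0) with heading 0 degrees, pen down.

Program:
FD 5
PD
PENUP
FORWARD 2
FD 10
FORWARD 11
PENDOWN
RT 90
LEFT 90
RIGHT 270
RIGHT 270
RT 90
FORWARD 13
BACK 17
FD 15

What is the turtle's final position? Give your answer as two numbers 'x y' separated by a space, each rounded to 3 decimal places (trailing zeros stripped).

Executing turtle program step by step:
Start: pos=(0,0), heading=0, pen down
FD 5: (0,0) -> (5,0) [heading=0, draw]
PD: pen down
PU: pen up
FD 2: (5,0) -> (7,0) [heading=0, move]
FD 10: (7,0) -> (17,0) [heading=0, move]
FD 11: (17,0) -> (28,0) [heading=0, move]
PD: pen down
RT 90: heading 0 -> 270
LT 90: heading 270 -> 0
RT 270: heading 0 -> 90
RT 270: heading 90 -> 180
RT 90: heading 180 -> 90
FD 13: (28,0) -> (28,13) [heading=90, draw]
BK 17: (28,13) -> (28,-4) [heading=90, draw]
FD 15: (28,-4) -> (28,11) [heading=90, draw]
Final: pos=(28,11), heading=90, 4 segment(s) drawn

Answer: 28 11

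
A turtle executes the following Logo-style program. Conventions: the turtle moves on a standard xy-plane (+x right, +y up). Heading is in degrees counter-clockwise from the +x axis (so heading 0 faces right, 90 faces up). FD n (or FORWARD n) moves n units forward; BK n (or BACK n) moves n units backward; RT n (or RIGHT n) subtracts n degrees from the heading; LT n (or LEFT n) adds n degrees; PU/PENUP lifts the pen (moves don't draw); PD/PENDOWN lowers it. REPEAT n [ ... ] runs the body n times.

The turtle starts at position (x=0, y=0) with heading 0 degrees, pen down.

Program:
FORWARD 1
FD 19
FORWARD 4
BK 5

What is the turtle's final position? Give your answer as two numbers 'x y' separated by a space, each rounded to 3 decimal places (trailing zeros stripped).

Answer: 19 0

Derivation:
Executing turtle program step by step:
Start: pos=(0,0), heading=0, pen down
FD 1: (0,0) -> (1,0) [heading=0, draw]
FD 19: (1,0) -> (20,0) [heading=0, draw]
FD 4: (20,0) -> (24,0) [heading=0, draw]
BK 5: (24,0) -> (19,0) [heading=0, draw]
Final: pos=(19,0), heading=0, 4 segment(s) drawn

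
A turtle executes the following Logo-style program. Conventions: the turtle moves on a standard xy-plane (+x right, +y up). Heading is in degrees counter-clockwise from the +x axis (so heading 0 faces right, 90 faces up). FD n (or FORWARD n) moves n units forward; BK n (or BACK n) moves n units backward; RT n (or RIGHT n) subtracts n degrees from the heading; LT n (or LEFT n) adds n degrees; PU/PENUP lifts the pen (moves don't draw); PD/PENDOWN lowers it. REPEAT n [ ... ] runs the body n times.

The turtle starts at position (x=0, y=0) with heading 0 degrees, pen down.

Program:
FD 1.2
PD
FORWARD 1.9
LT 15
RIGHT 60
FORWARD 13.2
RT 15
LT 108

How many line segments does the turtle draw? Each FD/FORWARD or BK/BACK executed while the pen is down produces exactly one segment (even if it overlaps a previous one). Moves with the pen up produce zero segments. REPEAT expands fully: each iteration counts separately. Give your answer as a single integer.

Answer: 3

Derivation:
Executing turtle program step by step:
Start: pos=(0,0), heading=0, pen down
FD 1.2: (0,0) -> (1.2,0) [heading=0, draw]
PD: pen down
FD 1.9: (1.2,0) -> (3.1,0) [heading=0, draw]
LT 15: heading 0 -> 15
RT 60: heading 15 -> 315
FD 13.2: (3.1,0) -> (12.434,-9.334) [heading=315, draw]
RT 15: heading 315 -> 300
LT 108: heading 300 -> 48
Final: pos=(12.434,-9.334), heading=48, 3 segment(s) drawn
Segments drawn: 3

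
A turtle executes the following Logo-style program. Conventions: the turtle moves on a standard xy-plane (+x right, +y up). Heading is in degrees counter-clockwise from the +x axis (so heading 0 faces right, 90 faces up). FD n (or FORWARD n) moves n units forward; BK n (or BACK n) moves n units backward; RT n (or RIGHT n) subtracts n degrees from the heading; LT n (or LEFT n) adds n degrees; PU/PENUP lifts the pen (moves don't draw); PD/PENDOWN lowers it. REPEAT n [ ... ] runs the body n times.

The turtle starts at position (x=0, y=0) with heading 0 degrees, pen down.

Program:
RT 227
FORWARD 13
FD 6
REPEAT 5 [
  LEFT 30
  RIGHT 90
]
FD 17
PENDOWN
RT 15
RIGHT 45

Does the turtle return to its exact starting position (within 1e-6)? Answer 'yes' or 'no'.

Answer: no

Derivation:
Executing turtle program step by step:
Start: pos=(0,0), heading=0, pen down
RT 227: heading 0 -> 133
FD 13: (0,0) -> (-8.866,9.508) [heading=133, draw]
FD 6: (-8.866,9.508) -> (-12.958,13.896) [heading=133, draw]
REPEAT 5 [
  -- iteration 1/5 --
  LT 30: heading 133 -> 163
  RT 90: heading 163 -> 73
  -- iteration 2/5 --
  LT 30: heading 73 -> 103
  RT 90: heading 103 -> 13
  -- iteration 3/5 --
  LT 30: heading 13 -> 43
  RT 90: heading 43 -> 313
  -- iteration 4/5 --
  LT 30: heading 313 -> 343
  RT 90: heading 343 -> 253
  -- iteration 5/5 --
  LT 30: heading 253 -> 283
  RT 90: heading 283 -> 193
]
FD 17: (-12.958,13.896) -> (-29.522,10.072) [heading=193, draw]
PD: pen down
RT 15: heading 193 -> 178
RT 45: heading 178 -> 133
Final: pos=(-29.522,10.072), heading=133, 3 segment(s) drawn

Start position: (0, 0)
Final position: (-29.522, 10.072)
Distance = 31.193; >= 1e-6 -> NOT closed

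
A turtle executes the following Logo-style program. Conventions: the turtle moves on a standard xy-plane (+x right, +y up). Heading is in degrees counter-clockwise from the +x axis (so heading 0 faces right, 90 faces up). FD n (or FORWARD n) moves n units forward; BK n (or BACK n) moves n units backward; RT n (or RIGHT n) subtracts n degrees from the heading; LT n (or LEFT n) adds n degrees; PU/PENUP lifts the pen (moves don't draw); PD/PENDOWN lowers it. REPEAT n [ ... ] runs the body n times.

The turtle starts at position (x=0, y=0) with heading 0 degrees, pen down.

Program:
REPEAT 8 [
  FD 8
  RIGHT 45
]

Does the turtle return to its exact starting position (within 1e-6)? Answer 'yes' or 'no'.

Executing turtle program step by step:
Start: pos=(0,0), heading=0, pen down
REPEAT 8 [
  -- iteration 1/8 --
  FD 8: (0,0) -> (8,0) [heading=0, draw]
  RT 45: heading 0 -> 315
  -- iteration 2/8 --
  FD 8: (8,0) -> (13.657,-5.657) [heading=315, draw]
  RT 45: heading 315 -> 270
  -- iteration 3/8 --
  FD 8: (13.657,-5.657) -> (13.657,-13.657) [heading=270, draw]
  RT 45: heading 270 -> 225
  -- iteration 4/8 --
  FD 8: (13.657,-13.657) -> (8,-19.314) [heading=225, draw]
  RT 45: heading 225 -> 180
  -- iteration 5/8 --
  FD 8: (8,-19.314) -> (0,-19.314) [heading=180, draw]
  RT 45: heading 180 -> 135
  -- iteration 6/8 --
  FD 8: (0,-19.314) -> (-5.657,-13.657) [heading=135, draw]
  RT 45: heading 135 -> 90
  -- iteration 7/8 --
  FD 8: (-5.657,-13.657) -> (-5.657,-5.657) [heading=90, draw]
  RT 45: heading 90 -> 45
  -- iteration 8/8 --
  FD 8: (-5.657,-5.657) -> (0,0) [heading=45, draw]
  RT 45: heading 45 -> 0
]
Final: pos=(0,0), heading=0, 8 segment(s) drawn

Start position: (0, 0)
Final position: (0, 0)
Distance = 0; < 1e-6 -> CLOSED

Answer: yes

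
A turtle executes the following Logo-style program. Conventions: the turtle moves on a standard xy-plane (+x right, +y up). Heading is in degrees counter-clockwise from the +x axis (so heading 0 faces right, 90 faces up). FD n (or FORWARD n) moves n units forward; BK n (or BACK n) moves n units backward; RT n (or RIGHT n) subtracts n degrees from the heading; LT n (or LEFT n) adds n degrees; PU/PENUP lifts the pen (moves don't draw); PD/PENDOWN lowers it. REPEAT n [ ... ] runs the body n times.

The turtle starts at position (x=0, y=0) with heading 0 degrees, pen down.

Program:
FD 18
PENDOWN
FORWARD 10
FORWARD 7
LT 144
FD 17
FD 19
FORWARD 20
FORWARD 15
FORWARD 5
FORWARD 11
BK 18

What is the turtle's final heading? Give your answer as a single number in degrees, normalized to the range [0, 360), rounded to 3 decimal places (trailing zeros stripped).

Answer: 144

Derivation:
Executing turtle program step by step:
Start: pos=(0,0), heading=0, pen down
FD 18: (0,0) -> (18,0) [heading=0, draw]
PD: pen down
FD 10: (18,0) -> (28,0) [heading=0, draw]
FD 7: (28,0) -> (35,0) [heading=0, draw]
LT 144: heading 0 -> 144
FD 17: (35,0) -> (21.247,9.992) [heading=144, draw]
FD 19: (21.247,9.992) -> (5.875,21.16) [heading=144, draw]
FD 20: (5.875,21.16) -> (-10.305,32.916) [heading=144, draw]
FD 15: (-10.305,32.916) -> (-22.44,41.733) [heading=144, draw]
FD 5: (-22.44,41.733) -> (-26.485,44.672) [heading=144, draw]
FD 11: (-26.485,44.672) -> (-35.384,51.137) [heading=144, draw]
BK 18: (-35.384,51.137) -> (-20.822,40.557) [heading=144, draw]
Final: pos=(-20.822,40.557), heading=144, 10 segment(s) drawn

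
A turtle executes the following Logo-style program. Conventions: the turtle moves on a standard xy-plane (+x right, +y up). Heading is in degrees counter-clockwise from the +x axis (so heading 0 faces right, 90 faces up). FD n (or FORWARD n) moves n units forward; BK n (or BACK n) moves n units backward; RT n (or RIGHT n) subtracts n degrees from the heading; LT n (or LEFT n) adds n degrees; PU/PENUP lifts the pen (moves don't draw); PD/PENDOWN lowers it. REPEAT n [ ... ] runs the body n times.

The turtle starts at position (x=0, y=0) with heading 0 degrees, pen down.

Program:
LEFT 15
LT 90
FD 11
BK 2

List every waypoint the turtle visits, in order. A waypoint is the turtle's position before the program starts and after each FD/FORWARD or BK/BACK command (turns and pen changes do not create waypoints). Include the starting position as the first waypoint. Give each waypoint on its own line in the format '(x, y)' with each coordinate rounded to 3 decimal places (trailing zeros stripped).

Executing turtle program step by step:
Start: pos=(0,0), heading=0, pen down
LT 15: heading 0 -> 15
LT 90: heading 15 -> 105
FD 11: (0,0) -> (-2.847,10.625) [heading=105, draw]
BK 2: (-2.847,10.625) -> (-2.329,8.693) [heading=105, draw]
Final: pos=(-2.329,8.693), heading=105, 2 segment(s) drawn
Waypoints (3 total):
(0, 0)
(-2.847, 10.625)
(-2.329, 8.693)

Answer: (0, 0)
(-2.847, 10.625)
(-2.329, 8.693)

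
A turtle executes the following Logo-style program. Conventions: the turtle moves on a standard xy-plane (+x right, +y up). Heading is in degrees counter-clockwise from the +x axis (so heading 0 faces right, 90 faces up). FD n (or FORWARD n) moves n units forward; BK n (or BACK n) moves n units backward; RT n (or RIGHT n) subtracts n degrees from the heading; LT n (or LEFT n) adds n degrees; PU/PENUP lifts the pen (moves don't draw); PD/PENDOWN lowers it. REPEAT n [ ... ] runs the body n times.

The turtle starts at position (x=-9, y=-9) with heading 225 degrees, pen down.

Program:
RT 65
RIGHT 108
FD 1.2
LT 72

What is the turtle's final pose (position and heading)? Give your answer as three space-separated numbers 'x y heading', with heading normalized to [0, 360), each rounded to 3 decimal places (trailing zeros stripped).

Answer: -8.261 -8.054 124

Derivation:
Executing turtle program step by step:
Start: pos=(-9,-9), heading=225, pen down
RT 65: heading 225 -> 160
RT 108: heading 160 -> 52
FD 1.2: (-9,-9) -> (-8.261,-8.054) [heading=52, draw]
LT 72: heading 52 -> 124
Final: pos=(-8.261,-8.054), heading=124, 1 segment(s) drawn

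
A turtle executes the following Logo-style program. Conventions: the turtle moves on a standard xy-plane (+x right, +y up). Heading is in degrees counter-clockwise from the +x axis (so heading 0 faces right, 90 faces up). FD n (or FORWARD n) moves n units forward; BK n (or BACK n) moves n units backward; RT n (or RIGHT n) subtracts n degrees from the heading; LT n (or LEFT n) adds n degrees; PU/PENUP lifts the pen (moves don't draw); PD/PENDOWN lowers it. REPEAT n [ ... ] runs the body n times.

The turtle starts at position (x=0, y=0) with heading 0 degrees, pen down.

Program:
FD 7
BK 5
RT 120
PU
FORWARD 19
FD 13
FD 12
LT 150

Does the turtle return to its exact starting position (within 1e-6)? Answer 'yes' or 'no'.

Answer: no

Derivation:
Executing turtle program step by step:
Start: pos=(0,0), heading=0, pen down
FD 7: (0,0) -> (7,0) [heading=0, draw]
BK 5: (7,0) -> (2,0) [heading=0, draw]
RT 120: heading 0 -> 240
PU: pen up
FD 19: (2,0) -> (-7.5,-16.454) [heading=240, move]
FD 13: (-7.5,-16.454) -> (-14,-27.713) [heading=240, move]
FD 12: (-14,-27.713) -> (-20,-38.105) [heading=240, move]
LT 150: heading 240 -> 30
Final: pos=(-20,-38.105), heading=30, 2 segment(s) drawn

Start position: (0, 0)
Final position: (-20, -38.105)
Distance = 43.035; >= 1e-6 -> NOT closed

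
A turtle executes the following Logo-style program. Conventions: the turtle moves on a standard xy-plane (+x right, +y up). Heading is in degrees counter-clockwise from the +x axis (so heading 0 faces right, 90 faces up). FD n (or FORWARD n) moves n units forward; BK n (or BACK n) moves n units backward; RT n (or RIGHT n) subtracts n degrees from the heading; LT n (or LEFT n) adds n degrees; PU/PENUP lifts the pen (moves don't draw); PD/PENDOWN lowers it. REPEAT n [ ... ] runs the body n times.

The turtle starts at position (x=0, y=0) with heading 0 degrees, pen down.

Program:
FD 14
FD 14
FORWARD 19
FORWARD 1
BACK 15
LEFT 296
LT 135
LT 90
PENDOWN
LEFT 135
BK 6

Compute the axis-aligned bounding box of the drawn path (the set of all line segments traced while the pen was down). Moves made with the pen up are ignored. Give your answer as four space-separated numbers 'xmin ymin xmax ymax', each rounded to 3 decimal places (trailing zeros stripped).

Answer: 0 0 48 5.393

Derivation:
Executing turtle program step by step:
Start: pos=(0,0), heading=0, pen down
FD 14: (0,0) -> (14,0) [heading=0, draw]
FD 14: (14,0) -> (28,0) [heading=0, draw]
FD 19: (28,0) -> (47,0) [heading=0, draw]
FD 1: (47,0) -> (48,0) [heading=0, draw]
BK 15: (48,0) -> (33,0) [heading=0, draw]
LT 296: heading 0 -> 296
LT 135: heading 296 -> 71
LT 90: heading 71 -> 161
PD: pen down
LT 135: heading 161 -> 296
BK 6: (33,0) -> (30.37,5.393) [heading=296, draw]
Final: pos=(30.37,5.393), heading=296, 6 segment(s) drawn

Segment endpoints: x in {0, 14, 28, 30.37, 33, 47, 48}, y in {0, 5.393}
xmin=0, ymin=0, xmax=48, ymax=5.393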